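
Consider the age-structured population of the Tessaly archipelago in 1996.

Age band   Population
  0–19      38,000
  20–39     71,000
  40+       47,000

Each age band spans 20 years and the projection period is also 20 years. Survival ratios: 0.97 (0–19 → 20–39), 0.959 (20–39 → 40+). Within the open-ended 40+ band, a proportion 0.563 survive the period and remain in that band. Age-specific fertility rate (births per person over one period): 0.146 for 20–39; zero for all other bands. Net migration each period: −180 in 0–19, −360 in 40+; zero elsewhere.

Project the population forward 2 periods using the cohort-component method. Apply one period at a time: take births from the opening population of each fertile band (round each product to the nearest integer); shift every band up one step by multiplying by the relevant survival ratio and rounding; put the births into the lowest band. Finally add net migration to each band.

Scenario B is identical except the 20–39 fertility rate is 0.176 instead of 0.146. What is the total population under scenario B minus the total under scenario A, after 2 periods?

3172

Period 1.
Births: 71000 × 0.146 = 10366
20–39: 38000 × 0.97 = 36860
40+: 71000 × 0.959 + 47000 × 0.563 = 68089 + 26461 = 94550
Net migration: 0–19 − 180 → 10186; 40+ − 360 → 94190
End of period: [10186, 36860, 94190]
Period 2.
Births: 36860 × 0.146 = 5382
20–39: 10186 × 0.97 = 9880
40+: 36860 × 0.959 + 94190 × 0.563 = 35349 + 53029 = 88378
Net migration: 0–19 − 180 → 5202; 40+ − 360 → 88018
End of period: [5202, 9880, 88018]
Scenario A total after 2 periods: 103100
Scenario B projection —
Period 1.
Births: 71000 × 0.176 = 12496
20–39: 38000 × 0.97 = 36860
40+: 71000 × 0.959 + 47000 × 0.563 = 68089 + 26461 = 94550
Net migration: 0–19 − 180 → 12316; 40+ − 360 → 94190
End of period: [12316, 36860, 94190]
Period 2.
Births: 36860 × 0.176 = 6487
20–39: 12316 × 0.97 = 11947
40+: 36860 × 0.959 + 94190 × 0.563 = 35349 + 53029 = 88378
Net migration: 0–19 − 180 → 6307; 40+ − 360 → 88018
End of period: [6307, 11947, 88018]
Scenario B total after 2 periods: 106272
Difference B − A = 106272 − 103100 = 3172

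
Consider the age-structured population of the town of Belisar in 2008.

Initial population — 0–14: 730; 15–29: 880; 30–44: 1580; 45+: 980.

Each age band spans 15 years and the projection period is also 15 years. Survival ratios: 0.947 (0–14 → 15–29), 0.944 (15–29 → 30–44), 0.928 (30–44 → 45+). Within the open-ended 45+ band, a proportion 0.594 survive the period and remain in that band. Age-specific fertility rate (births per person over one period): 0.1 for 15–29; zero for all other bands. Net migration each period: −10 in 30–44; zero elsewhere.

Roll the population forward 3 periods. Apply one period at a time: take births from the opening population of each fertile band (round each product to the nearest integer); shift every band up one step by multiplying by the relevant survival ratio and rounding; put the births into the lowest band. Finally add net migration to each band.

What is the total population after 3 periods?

1913

Numbering the bands 1..4 from youngest to oldest:
— Period 1 —
Births: 880 × 0.1 = 88
Band 2: 730 × 0.947 = 691
Band 3: 880 × 0.944 = 831
Band 4: 1580 × 0.928 + 980 × 0.594 = 1466 + 582 = 2048
Net migration: Band 3 − 10 → 821
Population now: 0–14=88, 15–29=691, 30–44=821, 45+=2048
— Period 2 —
Births: 691 × 0.1 = 69
Band 2: 88 × 0.947 = 83
Band 3: 691 × 0.944 = 652
Band 4: 821 × 0.928 + 2048 × 0.594 = 762 + 1217 = 1979
Net migration: Band 3 − 10 → 642
Population now: 0–14=69, 15–29=83, 30–44=642, 45+=1979
— Period 3 —
Births: 83 × 0.1 = 8
Band 2: 69 × 0.947 = 65
Band 3: 83 × 0.944 = 78
Band 4: 642 × 0.928 + 1979 × 0.594 = 596 + 1176 = 1772
Net migration: Band 3 − 10 → 68
Population now: 0–14=8, 15–29=65, 30–44=68, 45+=1772
Total after period 3: 8 + 65 + 68 + 1772 = 1913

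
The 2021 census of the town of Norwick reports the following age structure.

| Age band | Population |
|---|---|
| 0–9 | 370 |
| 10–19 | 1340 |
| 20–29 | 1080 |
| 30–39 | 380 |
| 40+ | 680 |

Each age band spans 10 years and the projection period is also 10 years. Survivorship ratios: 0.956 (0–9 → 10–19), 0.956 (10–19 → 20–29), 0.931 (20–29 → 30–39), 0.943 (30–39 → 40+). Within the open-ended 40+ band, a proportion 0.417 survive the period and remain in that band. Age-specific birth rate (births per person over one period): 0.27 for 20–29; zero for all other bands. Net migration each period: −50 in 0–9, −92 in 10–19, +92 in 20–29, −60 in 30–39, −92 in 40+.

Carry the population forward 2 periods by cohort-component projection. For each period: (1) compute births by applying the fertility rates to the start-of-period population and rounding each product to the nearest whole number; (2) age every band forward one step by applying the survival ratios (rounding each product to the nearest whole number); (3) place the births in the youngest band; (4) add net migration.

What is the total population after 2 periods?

3048

Call the bands 1 to 5, youngest first.
[period 1]
Births: 1080 * 0.27 = 292
Band 2: 370 * 0.956 = 354
Band 3: 1340 * 0.956 = 1281
Band 4: 1080 * 0.931 = 1005
Band 5: 380 * 0.943 + 680 * 0.417 = 358 + 284 = 642
Net migration: Band 1 − 50 → 242; Band 2 − 92 → 262; Band 3 + 92 → 1373; Band 4 − 60 → 945; Band 5 − 92 → 550
→ [242, 262, 1373, 945, 550]
[period 2]
Births: 1373 * 0.27 = 371
Band 2: 242 * 0.956 = 231
Band 3: 262 * 0.956 = 250
Band 4: 1373 * 0.931 = 1278
Band 5: 945 * 0.943 + 550 * 0.417 = 891 + 229 = 1120
Net migration: Band 1 − 50 → 321; Band 2 − 92 → 139; Band 3 + 92 → 342; Band 4 − 60 → 1218; Band 5 − 92 → 1028
→ [321, 139, 342, 1218, 1028]
Total after period 2: 321 + 139 + 342 + 1218 + 1028 = 3048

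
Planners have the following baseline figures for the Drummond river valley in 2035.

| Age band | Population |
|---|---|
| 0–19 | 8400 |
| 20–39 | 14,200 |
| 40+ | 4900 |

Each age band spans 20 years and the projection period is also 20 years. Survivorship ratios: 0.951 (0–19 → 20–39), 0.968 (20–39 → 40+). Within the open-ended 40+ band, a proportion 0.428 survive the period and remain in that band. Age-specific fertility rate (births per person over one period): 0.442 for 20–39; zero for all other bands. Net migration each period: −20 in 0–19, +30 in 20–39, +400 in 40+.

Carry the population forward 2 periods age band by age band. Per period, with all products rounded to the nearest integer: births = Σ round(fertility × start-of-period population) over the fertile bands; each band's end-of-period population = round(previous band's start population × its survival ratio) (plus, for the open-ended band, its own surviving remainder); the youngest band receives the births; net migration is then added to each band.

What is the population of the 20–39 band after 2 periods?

Period 1.
Births: 14200 * 0.442 = 6276
20–39: 8400 * 0.951 = 7988
40+: 14200 * 0.968 + 4900 * 0.428 = 13746 + 2097 = 15843
Net migration: 0–19 − 20 → 6256; 20–39 + 30 → 8018; 40+ + 400 → 16243
Population now: 0–19=6256, 20–39=8018, 40+=16243
Period 2.
Births: 8018 * 0.442 = 3544
20–39: 6256 * 0.951 = 5949
40+: 8018 * 0.968 + 16243 * 0.428 = 7761 + 6952 = 14713
Net migration: 0–19 − 20 → 3524; 20–39 + 30 → 5979; 40+ + 400 → 15113
Population now: 0–19=3524, 20–39=5979, 40+=15113

5979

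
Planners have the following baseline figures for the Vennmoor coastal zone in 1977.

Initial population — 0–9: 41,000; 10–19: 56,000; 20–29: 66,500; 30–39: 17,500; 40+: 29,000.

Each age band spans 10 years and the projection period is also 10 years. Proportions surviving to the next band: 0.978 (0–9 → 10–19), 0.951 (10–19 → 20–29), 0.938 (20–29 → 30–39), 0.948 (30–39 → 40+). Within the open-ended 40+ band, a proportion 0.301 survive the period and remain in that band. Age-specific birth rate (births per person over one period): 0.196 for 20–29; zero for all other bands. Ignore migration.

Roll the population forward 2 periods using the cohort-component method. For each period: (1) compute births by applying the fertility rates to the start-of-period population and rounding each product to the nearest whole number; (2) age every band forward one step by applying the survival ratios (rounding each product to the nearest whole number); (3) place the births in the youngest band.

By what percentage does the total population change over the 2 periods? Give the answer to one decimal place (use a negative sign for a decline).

-15.2

Period 1.
Births: 66500 × 0.196 = 13034
10–19: 41000 × 0.978 = 40098
20–29: 56000 × 0.951 = 53256
30–39: 66500 × 0.938 = 62377
40+: 17500 × 0.948 + 29000 × 0.301 = 16590 + 8729 = 25319
Giving 13034 / 40098 / 53256 / 62377 / 25319.
Period 2.
Births: 53256 × 0.196 = 10438
10–19: 13034 × 0.978 = 12747
20–29: 40098 × 0.951 = 38133
30–39: 53256 × 0.938 = 49954
40+: 62377 × 0.948 + 25319 × 0.301 = 59133 + 7621 = 66754
Giving 10438 / 12747 / 38133 / 49954 / 66754.
Total: 210000 → 178026; change = -31974; percentage change = -15.2%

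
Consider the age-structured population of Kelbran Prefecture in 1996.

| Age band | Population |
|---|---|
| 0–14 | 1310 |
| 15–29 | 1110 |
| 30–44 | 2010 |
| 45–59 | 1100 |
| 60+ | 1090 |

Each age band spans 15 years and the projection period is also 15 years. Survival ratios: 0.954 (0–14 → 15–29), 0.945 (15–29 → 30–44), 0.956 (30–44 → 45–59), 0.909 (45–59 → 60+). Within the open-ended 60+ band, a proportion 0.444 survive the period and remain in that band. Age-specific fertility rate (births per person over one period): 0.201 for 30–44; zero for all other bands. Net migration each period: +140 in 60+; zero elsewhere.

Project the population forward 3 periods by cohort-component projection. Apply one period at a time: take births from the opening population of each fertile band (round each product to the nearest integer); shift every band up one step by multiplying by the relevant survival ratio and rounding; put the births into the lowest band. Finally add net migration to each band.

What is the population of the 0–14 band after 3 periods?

237

After projecting period 1:
Births: 2010 * 0.201 = 404
15–29: 1310 * 0.954 = 1250
30–44: 1110 * 0.945 = 1049
45–59: 2010 * 0.956 = 1922
60+: 1100 * 0.909 + 1090 * 0.444 = 1000 + 484 = 1484
Net migration: 60+ + 140 → 1624
Population now: 0–14=404, 15–29=1250, 30–44=1049, 45–59=1922, 60+=1624
After projecting period 2:
Births: 1049 * 0.201 = 211
15–29: 404 * 0.954 = 385
30–44: 1250 * 0.945 = 1181
45–59: 1049 * 0.956 = 1003
60+: 1922 * 0.909 + 1624 * 0.444 = 1747 + 721 = 2468
Net migration: 60+ + 140 → 2608
Population now: 0–14=211, 15–29=385, 30–44=1181, 45–59=1003, 60+=2608
After projecting period 3:
Births: 1181 * 0.201 = 237
15–29: 211 * 0.954 = 201
30–44: 385 * 0.945 = 364
45–59: 1181 * 0.956 = 1129
60+: 1003 * 0.909 + 2608 * 0.444 = 912 + 1158 = 2070
Net migration: 60+ + 140 → 2210
Population now: 0–14=237, 15–29=201, 30–44=364, 45–59=1129, 60+=2210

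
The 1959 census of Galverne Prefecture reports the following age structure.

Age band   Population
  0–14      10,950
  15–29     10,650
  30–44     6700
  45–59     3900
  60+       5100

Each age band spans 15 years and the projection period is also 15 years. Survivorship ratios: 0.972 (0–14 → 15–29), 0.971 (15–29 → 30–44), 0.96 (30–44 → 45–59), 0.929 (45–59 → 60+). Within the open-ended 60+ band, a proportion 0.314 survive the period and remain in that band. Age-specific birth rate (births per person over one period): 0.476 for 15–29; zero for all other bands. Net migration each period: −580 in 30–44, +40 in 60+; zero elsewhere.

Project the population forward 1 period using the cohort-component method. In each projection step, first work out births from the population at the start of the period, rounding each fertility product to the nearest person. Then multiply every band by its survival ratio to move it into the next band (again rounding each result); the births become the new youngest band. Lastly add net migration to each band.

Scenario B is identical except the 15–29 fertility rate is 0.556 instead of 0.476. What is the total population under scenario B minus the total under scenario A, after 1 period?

852

(Bands numbered youngest = 1 to oldest = 5.)
— Period 1 —
Births: 10650 × 0.476 = 5069
Band 2: 10950 × 0.972 = 10643
Band 3: 10650 × 0.971 = 10341
Band 4: 6700 × 0.96 = 6432
Band 5: 3900 × 0.929 + 5100 × 0.314 = 3623 + 1601 = 5224
Net migration: Band 3 − 580 → 9761; Band 5 + 40 → 5264
End of period: [5069, 10643, 9761, 6432, 5264]
Scenario A total after 1 period: 37169
Scenario B projection —
— Period 1 —
Births: 10650 × 0.556 = 5921
Band 2: 10950 × 0.972 = 10643
Band 3: 10650 × 0.971 = 10341
Band 4: 6700 × 0.96 = 6432
Band 5: 3900 × 0.929 + 5100 × 0.314 = 3623 + 1601 = 5224
Net migration: Band 3 − 580 → 9761; Band 5 + 40 → 5264
End of period: [5921, 10643, 9761, 6432, 5264]
Scenario B total after 1 period: 38021
Difference B − A = 38021 − 37169 = 852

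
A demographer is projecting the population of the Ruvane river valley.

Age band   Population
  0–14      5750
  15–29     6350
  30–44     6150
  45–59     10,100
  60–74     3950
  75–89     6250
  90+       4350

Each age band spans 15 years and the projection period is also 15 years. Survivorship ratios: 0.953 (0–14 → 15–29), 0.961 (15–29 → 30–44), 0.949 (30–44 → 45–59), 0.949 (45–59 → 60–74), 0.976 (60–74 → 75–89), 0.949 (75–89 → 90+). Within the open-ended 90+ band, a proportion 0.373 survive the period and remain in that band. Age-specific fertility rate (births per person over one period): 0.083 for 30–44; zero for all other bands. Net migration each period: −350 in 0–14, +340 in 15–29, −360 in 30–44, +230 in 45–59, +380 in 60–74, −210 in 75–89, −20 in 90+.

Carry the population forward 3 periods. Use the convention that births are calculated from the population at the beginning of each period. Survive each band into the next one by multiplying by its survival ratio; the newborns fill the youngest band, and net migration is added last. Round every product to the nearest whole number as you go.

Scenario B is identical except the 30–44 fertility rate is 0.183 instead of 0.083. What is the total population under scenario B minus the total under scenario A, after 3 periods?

Call the bands 1 to 7, youngest first.
Period 1.
Births: 6150 * 0.083 = 510
Band 2: 5750 * 0.953 = 5480
Band 3: 6350 * 0.961 = 6102
Band 4: 6150 * 0.949 = 5836
Band 5: 10100 * 0.949 = 9585
Band 6: 3950 * 0.976 = 3855
Band 7: 6250 * 0.949 + 4350 * 0.373 = 5931 + 1623 = 7554
Net migration: Band 1 − 350 → 160; Band 2 + 340 → 5820; Band 3 − 360 → 5742; Band 4 + 230 → 6066; Band 5 + 380 → 9965; Band 6 − 210 → 3645; Band 7 − 20 → 7534
Population now: 0–14=160, 15–29=5820, 30–44=5742, 45–59=6066, 60–74=9965, 75–89=3645, 90+=7534
Period 2.
Births: 5742 * 0.083 = 477
Band 2: 160 * 0.953 = 152
Band 3: 5820 * 0.961 = 5593
Band 4: 5742 * 0.949 = 5449
Band 5: 6066 * 0.949 = 5757
Band 6: 9965 * 0.976 = 9726
Band 7: 3645 * 0.949 + 7534 * 0.373 = 3459 + 2810 = 6269
Net migration: Band 1 − 350 → 127; Band 2 + 340 → 492; Band 3 − 360 → 5233; Band 4 + 230 → 5679; Band 5 + 380 → 6137; Band 6 − 210 → 9516; Band 7 − 20 → 6249
Population now: 0–14=127, 15–29=492, 30–44=5233, 45–59=5679, 60–74=6137, 75–89=9516, 90+=6249
Period 3.
Births: 5233 * 0.083 = 434
Band 2: 127 * 0.953 = 121
Band 3: 492 * 0.961 = 473
Band 4: 5233 * 0.949 = 4966
Band 5: 5679 * 0.949 = 5389
Band 6: 6137 * 0.976 = 5990
Band 7: 9516 * 0.949 + 6249 * 0.373 = 9031 + 2331 = 11362
Net migration: Band 1 − 350 → 84; Band 2 + 340 → 461; Band 3 − 360 → 113; Band 4 + 230 → 5196; Band 5 + 380 → 5769; Band 6 − 210 → 5780; Band 7 − 20 → 11342
Population now: 0–14=84, 15–29=461, 30–44=113, 45–59=5196, 60–74=5769, 75–89=5780, 90+=11342
Scenario A total after 3 periods: 28745
Scenario B projection —
Period 1.
Births: 6150 * 0.183 = 1125
Band 2: 5750 * 0.953 = 5480
Band 3: 6350 * 0.961 = 6102
Band 4: 6150 * 0.949 = 5836
Band 5: 10100 * 0.949 = 9585
Band 6: 3950 * 0.976 = 3855
Band 7: 6250 * 0.949 + 4350 * 0.373 = 5931 + 1623 = 7554
Net migration: Band 1 − 350 → 775; Band 2 + 340 → 5820; Band 3 − 360 → 5742; Band 4 + 230 → 6066; Band 5 + 380 → 9965; Band 6 − 210 → 3645; Band 7 − 20 → 7534
Population now: 0–14=775, 15–29=5820, 30–44=5742, 45–59=6066, 60–74=9965, 75–89=3645, 90+=7534
Period 2.
Births: 5742 * 0.183 = 1051
Band 2: 775 * 0.953 = 739
Band 3: 5820 * 0.961 = 5593
Band 4: 5742 * 0.949 = 5449
Band 5: 6066 * 0.949 = 5757
Band 6: 9965 * 0.976 = 9726
Band 7: 3645 * 0.949 + 7534 * 0.373 = 3459 + 2810 = 6269
Net migration: Band 1 − 350 → 701; Band 2 + 340 → 1079; Band 3 − 360 → 5233; Band 4 + 230 → 5679; Band 5 + 380 → 6137; Band 6 − 210 → 9516; Band 7 − 20 → 6249
Population now: 0–14=701, 15–29=1079, 30–44=5233, 45–59=5679, 60–74=6137, 75–89=9516, 90+=6249
Period 3.
Births: 5233 * 0.183 = 958
Band 2: 701 * 0.953 = 668
Band 3: 1079 * 0.961 = 1037
Band 4: 5233 * 0.949 = 4966
Band 5: 5679 * 0.949 = 5389
Band 6: 6137 * 0.976 = 5990
Band 7: 9516 * 0.949 + 6249 * 0.373 = 9031 + 2331 = 11362
Net migration: Band 1 − 350 → 608; Band 2 + 340 → 1008; Band 3 − 360 → 677; Band 4 + 230 → 5196; Band 5 + 380 → 5769; Band 6 − 210 → 5780; Band 7 − 20 → 11342
Population now: 0–14=608, 15–29=1008, 30–44=677, 45–59=5196, 60–74=5769, 75–89=5780, 90+=11342
Scenario B total after 3 periods: 30380
Difference B − A = 30380 − 28745 = 1635

1635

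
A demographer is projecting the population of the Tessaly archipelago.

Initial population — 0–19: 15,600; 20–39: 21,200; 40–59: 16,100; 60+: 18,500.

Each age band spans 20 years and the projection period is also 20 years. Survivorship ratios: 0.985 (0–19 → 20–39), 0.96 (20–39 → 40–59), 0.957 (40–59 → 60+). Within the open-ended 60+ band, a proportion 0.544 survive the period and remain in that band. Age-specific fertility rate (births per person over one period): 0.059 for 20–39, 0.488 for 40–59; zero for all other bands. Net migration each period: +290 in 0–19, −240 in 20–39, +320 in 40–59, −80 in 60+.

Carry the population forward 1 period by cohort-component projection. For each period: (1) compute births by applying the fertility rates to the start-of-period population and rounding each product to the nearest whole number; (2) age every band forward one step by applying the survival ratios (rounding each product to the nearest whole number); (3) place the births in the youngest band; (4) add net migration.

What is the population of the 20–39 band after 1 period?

[period 1]
Births: 21200 × 0.059 = 1251  |  16100 × 0.488 = 7857 — total 9108
20–39: 15600 × 0.985 = 15366
40–59: 21200 × 0.96 = 20352
60+: 16100 × 0.957 + 18500 × 0.544 = 15408 + 10064 = 25472
Net migration: 0–19 + 290 → 9398; 20–39 − 240 → 15126; 40–59 + 320 → 20672; 60+ − 80 → 25392
Population now: 0–19=9398, 20–39=15126, 40–59=20672, 60+=25392

15126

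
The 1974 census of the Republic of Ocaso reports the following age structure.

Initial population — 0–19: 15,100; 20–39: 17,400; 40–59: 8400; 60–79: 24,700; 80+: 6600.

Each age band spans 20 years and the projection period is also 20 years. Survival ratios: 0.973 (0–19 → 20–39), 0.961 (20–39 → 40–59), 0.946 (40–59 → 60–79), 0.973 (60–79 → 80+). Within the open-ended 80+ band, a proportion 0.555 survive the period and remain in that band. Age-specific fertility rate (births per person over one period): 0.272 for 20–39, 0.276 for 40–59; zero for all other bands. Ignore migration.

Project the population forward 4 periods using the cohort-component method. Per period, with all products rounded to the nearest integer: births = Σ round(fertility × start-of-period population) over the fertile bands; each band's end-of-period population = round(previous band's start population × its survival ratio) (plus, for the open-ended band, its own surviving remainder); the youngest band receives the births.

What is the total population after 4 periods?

Numbering the bands 1..5 from youngest to oldest:
After projecting period 1:
Births: 17400 × 0.272 = 4733 ; 8400 × 0.276 = 2318 — total 7051
Band 2: 15100 × 0.973 = 14692
Band 3: 17400 × 0.961 = 16721
Band 4: 8400 × 0.946 = 7946
Band 5: 24700 × 0.973 + 6600 × 0.555 = 24033 + 3663 = 27696
Giving 7051 / 14692 / 16721 / 7946 / 27696.
After projecting period 2:
Births: 14692 × 0.272 = 3996 ; 16721 × 0.276 = 4615 — total 8611
Band 2: 7051 × 0.973 = 6861
Band 3: 14692 × 0.961 = 14119
Band 4: 16721 × 0.946 = 15818
Band 5: 7946 × 0.973 + 27696 × 0.555 = 7731 + 15371 = 23102
Giving 8611 / 6861 / 14119 / 15818 / 23102.
After projecting period 3:
Births: 6861 × 0.272 = 1866 ; 14119 × 0.276 = 3897 — total 5763
Band 2: 8611 × 0.973 = 8379
Band 3: 6861 × 0.961 = 6593
Band 4: 14119 × 0.946 = 13357
Band 5: 15818 × 0.973 + 23102 × 0.555 = 15391 + 12822 = 28213
Giving 5763 / 8379 / 6593 / 13357 / 28213.
After projecting period 4:
Births: 8379 × 0.272 = 2279 ; 6593 × 0.276 = 1820 — total 4099
Band 2: 5763 × 0.973 = 5607
Band 3: 8379 × 0.961 = 8052
Band 4: 6593 × 0.946 = 6237
Band 5: 13357 × 0.973 + 28213 × 0.555 = 12996 + 15658 = 28654
Giving 4099 / 5607 / 8052 / 6237 / 28654.
Total after period 4: 4099 + 5607 + 8052 + 6237 + 28654 = 52649

52649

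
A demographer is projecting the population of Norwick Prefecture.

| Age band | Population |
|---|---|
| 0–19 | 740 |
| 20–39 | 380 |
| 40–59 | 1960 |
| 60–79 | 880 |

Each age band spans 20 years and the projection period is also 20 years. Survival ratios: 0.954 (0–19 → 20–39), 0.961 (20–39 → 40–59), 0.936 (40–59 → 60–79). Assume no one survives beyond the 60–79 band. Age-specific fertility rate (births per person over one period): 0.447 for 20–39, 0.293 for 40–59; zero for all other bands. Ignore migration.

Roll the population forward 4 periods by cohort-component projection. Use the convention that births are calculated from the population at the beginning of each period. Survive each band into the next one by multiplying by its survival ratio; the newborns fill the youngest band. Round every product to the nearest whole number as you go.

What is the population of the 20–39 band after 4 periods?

(Groups numbered youngest = 1 to oldest = 4.)
After projecting period 1:
Births: 380 × 0.447 = 170, 1960 × 0.293 = 574 → 744
Group 2: 740 × 0.954 = 706
Group 3: 380 × 0.961 = 365
Group 4: 1960 × 0.936 = 1835
→ [744, 706, 365, 1835]
After projecting period 2:
Births: 706 × 0.447 = 316, 365 × 0.293 = 107 → 423
Group 2: 744 × 0.954 = 710
Group 3: 706 × 0.961 = 678
Group 4: 365 × 0.936 = 342
→ [423, 710, 678, 342]
After projecting period 3:
Births: 710 × 0.447 = 317, 678 × 0.293 = 199 → 516
Group 2: 423 × 0.954 = 404
Group 3: 710 × 0.961 = 682
Group 4: 678 × 0.936 = 635
→ [516, 404, 682, 635]
After projecting period 4:
Births: 404 × 0.447 = 181, 682 × 0.293 = 200 → 381
Group 2: 516 × 0.954 = 492
Group 3: 404 × 0.961 = 388
Group 4: 682 × 0.936 = 638
→ [381, 492, 388, 638]

492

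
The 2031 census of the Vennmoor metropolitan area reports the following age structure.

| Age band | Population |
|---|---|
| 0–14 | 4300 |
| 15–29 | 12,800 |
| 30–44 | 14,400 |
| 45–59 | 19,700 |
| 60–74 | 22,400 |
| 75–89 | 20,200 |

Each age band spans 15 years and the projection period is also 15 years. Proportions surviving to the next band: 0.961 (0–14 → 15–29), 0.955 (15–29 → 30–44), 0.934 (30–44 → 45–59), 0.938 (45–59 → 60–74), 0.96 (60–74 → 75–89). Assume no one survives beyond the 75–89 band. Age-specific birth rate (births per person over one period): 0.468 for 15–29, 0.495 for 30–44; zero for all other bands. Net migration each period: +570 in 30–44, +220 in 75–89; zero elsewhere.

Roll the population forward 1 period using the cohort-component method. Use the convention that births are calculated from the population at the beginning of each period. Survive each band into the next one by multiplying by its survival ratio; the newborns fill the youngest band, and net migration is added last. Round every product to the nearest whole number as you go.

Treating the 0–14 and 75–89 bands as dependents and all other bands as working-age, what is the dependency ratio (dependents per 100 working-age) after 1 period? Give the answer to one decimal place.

Call the bands 1 to 6, youngest first.
— Period 1 —
Births: 12800 * 0.468 = 5990, 14400 * 0.495 = 7128 → total 13118
Band 2: 4300 * 0.961 = 4132
Band 3: 12800 * 0.955 = 12224
Band 4: 14400 * 0.934 = 13450
Band 5: 19700 * 0.938 = 18479
Band 6: 22400 * 0.96 = 21504
Net migration: Band 3 + 570 → 12794; Band 6 + 220 → 21724
End of period: [13118, 4132, 12794, 13450, 18479, 21724]
Dependents (band 0–14 + band 75–89) = 13118 + 21724 = 34842; working-age = 48855; ratio = 34842/48855 × 100 = 71.3

71.3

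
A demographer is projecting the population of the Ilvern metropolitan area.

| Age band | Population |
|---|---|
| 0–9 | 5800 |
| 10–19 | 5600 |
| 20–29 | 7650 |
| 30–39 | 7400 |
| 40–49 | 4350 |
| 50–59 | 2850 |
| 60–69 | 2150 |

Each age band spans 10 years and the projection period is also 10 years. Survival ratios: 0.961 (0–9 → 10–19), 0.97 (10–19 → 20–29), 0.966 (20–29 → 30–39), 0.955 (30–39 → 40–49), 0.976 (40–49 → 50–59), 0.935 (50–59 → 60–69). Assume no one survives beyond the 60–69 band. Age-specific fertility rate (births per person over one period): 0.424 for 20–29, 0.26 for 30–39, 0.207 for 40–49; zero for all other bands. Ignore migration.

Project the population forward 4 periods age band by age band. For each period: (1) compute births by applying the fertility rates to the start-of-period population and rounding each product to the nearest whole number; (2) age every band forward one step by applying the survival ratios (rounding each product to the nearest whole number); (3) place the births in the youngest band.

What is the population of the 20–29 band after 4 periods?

5301

(Groups numbered youngest = 1 to oldest = 7.)
Period 1:
Births: 7650 × 0.424 = 3244, 7400 × 0.26 = 1924, 4350 × 0.207 = 900 — total 6068
Group 2: 5800 × 0.961 = 5574
Group 3: 5600 × 0.97 = 5432
Group 4: 7650 × 0.966 = 7390
Group 5: 7400 × 0.955 = 7067
Group 6: 4350 × 0.976 = 4246
Group 7: 2850 × 0.935 = 2665
Giving 6068 / 5574 / 5432 / 7390 / 7067 / 4246 / 2665.
Period 2:
Births: 5432 × 0.424 = 2303, 7390 × 0.26 = 1921, 7067 × 0.207 = 1463 — total 5687
Group 2: 6068 × 0.961 = 5831
Group 3: 5574 × 0.97 = 5407
Group 4: 5432 × 0.966 = 5247
Group 5: 7390 × 0.955 = 7057
Group 6: 7067 × 0.976 = 6897
Group 7: 4246 × 0.935 = 3970
Giving 5687 / 5831 / 5407 / 5247 / 7057 / 6897 / 3970.
Period 3:
Births: 5407 × 0.424 = 2293, 5247 × 0.26 = 1364, 7057 × 0.207 = 1461 — total 5118
Group 2: 5687 × 0.961 = 5465
Group 3: 5831 × 0.97 = 5656
Group 4: 5407 × 0.966 = 5223
Group 5: 5247 × 0.955 = 5011
Group 6: 7057 × 0.976 = 6888
Group 7: 6897 × 0.935 = 6449
Giving 5118 / 5465 / 5656 / 5223 / 5011 / 6888 / 6449.
Period 4:
Births: 5656 × 0.424 = 2398, 5223 × 0.26 = 1358, 5011 × 0.207 = 1037 — total 4793
Group 2: 5118 × 0.961 = 4918
Group 3: 5465 × 0.97 = 5301
Group 4: 5656 × 0.966 = 5464
Group 5: 5223 × 0.955 = 4988
Group 6: 5011 × 0.976 = 4891
Group 7: 6888 × 0.935 = 6440
Giving 4793 / 4918 / 5301 / 5464 / 4988 / 4891 / 6440.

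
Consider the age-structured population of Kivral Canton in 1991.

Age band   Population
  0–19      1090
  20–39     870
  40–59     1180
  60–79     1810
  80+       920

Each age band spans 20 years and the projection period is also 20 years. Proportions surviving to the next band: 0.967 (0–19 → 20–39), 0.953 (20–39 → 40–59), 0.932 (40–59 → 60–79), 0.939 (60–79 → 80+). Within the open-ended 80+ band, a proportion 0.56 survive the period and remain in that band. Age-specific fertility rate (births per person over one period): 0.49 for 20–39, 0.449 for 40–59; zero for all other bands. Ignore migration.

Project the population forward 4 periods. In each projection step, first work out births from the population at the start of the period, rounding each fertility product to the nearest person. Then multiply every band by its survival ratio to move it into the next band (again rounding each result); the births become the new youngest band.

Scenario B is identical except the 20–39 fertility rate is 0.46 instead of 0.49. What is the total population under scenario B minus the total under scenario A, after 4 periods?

(Groups numbered youngest = 1 to oldest = 5.)
Period 1.
Births: 870 × 0.49 = 426 ; 1180 × 0.449 = 530 ⇒ total 956
Group 2: 1090 × 0.967 = 1054
Group 3: 870 × 0.953 = 829
Group 4: 1180 × 0.932 = 1100
Group 5: 1810 × 0.939 + 920 × 0.56 = 1700 + 515 = 2215
Giving 956 / 1054 / 829 / 1100 / 2215.
Period 2.
Births: 1054 × 0.49 = 516 ; 829 × 0.449 = 372 ⇒ total 888
Group 2: 956 × 0.967 = 924
Group 3: 1054 × 0.953 = 1004
Group 4: 829 × 0.932 = 773
Group 5: 1100 × 0.939 + 2215 × 0.56 = 1033 + 1240 = 2273
Giving 888 / 924 / 1004 / 773 / 2273.
Period 3.
Births: 924 × 0.49 = 453 ; 1004 × 0.449 = 451 ⇒ total 904
Group 2: 888 × 0.967 = 859
Group 3: 924 × 0.953 = 881
Group 4: 1004 × 0.932 = 936
Group 5: 773 × 0.939 + 2273 × 0.56 = 726 + 1273 = 1999
Giving 904 / 859 / 881 / 936 / 1999.
Period 4.
Births: 859 × 0.49 = 421 ; 881 × 0.449 = 396 ⇒ total 817
Group 2: 904 × 0.967 = 874
Group 3: 859 × 0.953 = 819
Group 4: 881 × 0.932 = 821
Group 5: 936 × 0.939 + 1999 × 0.56 = 879 + 1119 = 1998
Giving 817 / 874 / 819 / 821 / 1998.
Scenario A total after 4 periods: 5329
Scenario B projection —
Period 1.
Births: 870 × 0.46 = 400 ; 1180 × 0.449 = 530 ⇒ total 930
Group 2: 1090 × 0.967 = 1054
Group 3: 870 × 0.953 = 829
Group 4: 1180 × 0.932 = 1100
Group 5: 1810 × 0.939 + 920 × 0.56 = 1700 + 515 = 2215
Giving 930 / 1054 / 829 / 1100 / 2215.
Period 2.
Births: 1054 × 0.46 = 485 ; 829 × 0.449 = 372 ⇒ total 857
Group 2: 930 × 0.967 = 899
Group 3: 1054 × 0.953 = 1004
Group 4: 829 × 0.932 = 773
Group 5: 1100 × 0.939 + 2215 × 0.56 = 1033 + 1240 = 2273
Giving 857 / 899 / 1004 / 773 / 2273.
Period 3.
Births: 899 × 0.46 = 414 ; 1004 × 0.449 = 451 ⇒ total 865
Group 2: 857 × 0.967 = 829
Group 3: 899 × 0.953 = 857
Group 4: 1004 × 0.932 = 936
Group 5: 773 × 0.939 + 2273 × 0.56 = 726 + 1273 = 1999
Giving 865 / 829 / 857 / 936 / 1999.
Period 4.
Births: 829 × 0.46 = 381 ; 857 × 0.449 = 385 ⇒ total 766
Group 2: 865 × 0.967 = 836
Group 3: 829 × 0.953 = 790
Group 4: 857 × 0.932 = 799
Group 5: 936 × 0.939 + 1999 × 0.56 = 879 + 1119 = 1998
Giving 766 / 836 / 790 / 799 / 1998.
Scenario B total after 4 periods: 5189
Difference B − A = 5189 − 5329 = -140

-140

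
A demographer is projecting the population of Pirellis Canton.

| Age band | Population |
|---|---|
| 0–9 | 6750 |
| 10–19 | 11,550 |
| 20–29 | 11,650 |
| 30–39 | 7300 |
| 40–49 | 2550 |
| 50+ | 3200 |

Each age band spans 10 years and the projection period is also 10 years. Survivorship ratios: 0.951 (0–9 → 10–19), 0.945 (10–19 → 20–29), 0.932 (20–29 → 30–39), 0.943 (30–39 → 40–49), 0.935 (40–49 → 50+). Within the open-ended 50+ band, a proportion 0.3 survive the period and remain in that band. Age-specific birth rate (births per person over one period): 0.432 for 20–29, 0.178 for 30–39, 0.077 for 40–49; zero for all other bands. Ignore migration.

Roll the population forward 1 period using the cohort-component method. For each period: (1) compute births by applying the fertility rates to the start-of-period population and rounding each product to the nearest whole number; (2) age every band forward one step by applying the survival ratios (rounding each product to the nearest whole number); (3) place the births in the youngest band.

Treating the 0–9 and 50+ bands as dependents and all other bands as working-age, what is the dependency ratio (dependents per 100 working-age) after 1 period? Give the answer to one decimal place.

28.1

Period 1.
Births: 11650 × 0.432 = 5033  |  7300 × 0.178 = 1299  |  2550 × 0.077 = 196 → 6528
10–19: 6750 × 0.951 = 6419
20–29: 11550 × 0.945 = 10915
30–39: 11650 × 0.932 = 10858
40–49: 7300 × 0.943 = 6884
50+: 2550 × 0.935 + 3200 × 0.3 = 2384 + 960 = 3344
Population now: 0–9=6528, 10–19=6419, 20–29=10915, 30–39=10858, 40–49=6884, 50+=3344
Dependents (band 0–9 + band 50+) = 6528 + 3344 = 9872; working-age = 35076; ratio = 9872/35076 × 100 = 28.1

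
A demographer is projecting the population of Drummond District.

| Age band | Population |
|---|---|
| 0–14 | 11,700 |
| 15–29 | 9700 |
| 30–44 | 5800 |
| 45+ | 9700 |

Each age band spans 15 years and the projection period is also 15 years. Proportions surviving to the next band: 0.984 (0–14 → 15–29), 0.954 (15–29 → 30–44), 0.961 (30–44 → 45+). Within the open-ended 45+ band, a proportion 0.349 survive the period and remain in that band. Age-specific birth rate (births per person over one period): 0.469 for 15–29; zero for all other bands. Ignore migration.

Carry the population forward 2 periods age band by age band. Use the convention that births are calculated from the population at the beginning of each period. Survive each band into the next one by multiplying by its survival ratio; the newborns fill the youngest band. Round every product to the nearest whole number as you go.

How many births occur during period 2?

5400

Period 1.
Births: 9700 × 0.469 = 4549
15–29: 11700 × 0.984 = 11513
30–44: 9700 × 0.954 = 9254
45+: 5800 × 0.961 + 9700 × 0.349 = 5574 + 3385 = 8959
Giving 4549 / 11513 / 9254 / 8959.
Period 2.
Births: 11513 × 0.469 = 5400
15–29: 4549 × 0.984 = 4476
30–44: 11513 × 0.954 = 10983
45+: 9254 × 0.961 + 8959 × 0.349 = 8893 + 3127 = 12020
Giving 5400 / 4476 / 10983 / 12020.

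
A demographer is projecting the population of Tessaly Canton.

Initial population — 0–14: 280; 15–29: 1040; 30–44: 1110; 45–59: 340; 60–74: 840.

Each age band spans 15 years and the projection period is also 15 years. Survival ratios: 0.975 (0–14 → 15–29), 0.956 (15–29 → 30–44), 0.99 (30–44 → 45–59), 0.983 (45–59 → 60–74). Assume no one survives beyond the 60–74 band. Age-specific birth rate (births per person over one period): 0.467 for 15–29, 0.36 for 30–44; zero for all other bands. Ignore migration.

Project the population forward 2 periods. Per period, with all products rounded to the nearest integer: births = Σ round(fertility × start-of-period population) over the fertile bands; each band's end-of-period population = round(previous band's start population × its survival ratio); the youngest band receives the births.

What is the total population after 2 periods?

3674

Let band 1 be 0–14 through band 5 = 60–74.
Period 1.
Births: 1040 × 0.467 = 486  |  1110 × 0.36 = 400 ⇒ total 886
Band 2: 280 × 0.975 = 273
Band 3: 1040 × 0.956 = 994
Band 4: 1110 × 0.99 = 1099
Band 5: 340 × 0.983 = 334
→ [886, 273, 994, 1099, 334]
Period 2.
Births: 273 × 0.467 = 127  |  994 × 0.36 = 358 ⇒ total 485
Band 2: 886 × 0.975 = 864
Band 3: 273 × 0.956 = 261
Band 4: 994 × 0.99 = 984
Band 5: 1099 × 0.983 = 1080
→ [485, 864, 261, 984, 1080]
Total after period 2: 485 + 864 + 261 + 984 + 1080 = 3674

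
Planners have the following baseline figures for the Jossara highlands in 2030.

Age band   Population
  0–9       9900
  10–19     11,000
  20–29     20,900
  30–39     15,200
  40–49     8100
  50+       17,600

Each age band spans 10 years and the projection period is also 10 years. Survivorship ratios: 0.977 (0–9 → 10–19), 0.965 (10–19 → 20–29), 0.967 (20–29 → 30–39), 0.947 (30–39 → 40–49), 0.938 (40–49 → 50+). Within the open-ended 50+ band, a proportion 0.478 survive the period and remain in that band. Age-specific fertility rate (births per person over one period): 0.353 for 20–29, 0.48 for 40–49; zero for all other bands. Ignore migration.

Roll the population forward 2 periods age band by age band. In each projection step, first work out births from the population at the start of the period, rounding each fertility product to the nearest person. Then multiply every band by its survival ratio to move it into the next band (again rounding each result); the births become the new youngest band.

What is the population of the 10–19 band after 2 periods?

11007

After projecting period 1:
Births: 20900 × 0.353 = 7378  |  8100 × 0.48 = 3888 → total 11266
10–19: 9900 × 0.977 = 9672
20–29: 11000 × 0.965 = 10615
30–39: 20900 × 0.967 = 20210
40–49: 15200 × 0.947 = 14394
50+: 8100 × 0.938 + 17600 × 0.478 = 7598 + 8413 = 16011
Population now: 0–9=11266, 10–19=9672, 20–29=10615, 30–39=20210, 40–49=14394, 50+=16011
After projecting period 2:
Births: 10615 × 0.353 = 3747  |  14394 × 0.48 = 6909 → total 10656
10–19: 11266 × 0.977 = 11007
20–29: 9672 × 0.965 = 9333
30–39: 10615 × 0.967 = 10265
40–49: 20210 × 0.947 = 19139
50+: 14394 × 0.938 + 16011 × 0.478 = 13502 + 7653 = 21155
Population now: 0–9=10656, 10–19=11007, 20–29=9333, 30–39=10265, 40–49=19139, 50+=21155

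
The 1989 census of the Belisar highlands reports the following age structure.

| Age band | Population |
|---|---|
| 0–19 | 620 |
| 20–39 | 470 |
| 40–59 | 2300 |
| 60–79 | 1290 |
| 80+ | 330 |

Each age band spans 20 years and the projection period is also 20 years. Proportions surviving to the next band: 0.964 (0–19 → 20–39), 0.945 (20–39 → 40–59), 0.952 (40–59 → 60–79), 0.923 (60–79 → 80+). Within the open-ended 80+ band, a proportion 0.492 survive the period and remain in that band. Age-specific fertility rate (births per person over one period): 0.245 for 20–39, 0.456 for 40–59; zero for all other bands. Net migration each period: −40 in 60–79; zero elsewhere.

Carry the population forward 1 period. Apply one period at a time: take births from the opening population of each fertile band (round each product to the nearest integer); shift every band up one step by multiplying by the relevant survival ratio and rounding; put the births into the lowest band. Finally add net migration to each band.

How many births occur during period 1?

Numbering the bands 1..5 from youngest to oldest:
Period 1.
Births: 470 × 0.245 = 115  |  2300 × 0.456 = 1049 ⇒ total 1164
Band 2: 620 × 0.964 = 598
Band 3: 470 × 0.945 = 444
Band 4: 2300 × 0.952 = 2190
Band 5: 1290 × 0.923 + 330 × 0.492 = 1191 + 162 = 1353
Net migration: Band 4 − 40 → 2150
Giving 1164 / 598 / 444 / 2150 / 1353.

1164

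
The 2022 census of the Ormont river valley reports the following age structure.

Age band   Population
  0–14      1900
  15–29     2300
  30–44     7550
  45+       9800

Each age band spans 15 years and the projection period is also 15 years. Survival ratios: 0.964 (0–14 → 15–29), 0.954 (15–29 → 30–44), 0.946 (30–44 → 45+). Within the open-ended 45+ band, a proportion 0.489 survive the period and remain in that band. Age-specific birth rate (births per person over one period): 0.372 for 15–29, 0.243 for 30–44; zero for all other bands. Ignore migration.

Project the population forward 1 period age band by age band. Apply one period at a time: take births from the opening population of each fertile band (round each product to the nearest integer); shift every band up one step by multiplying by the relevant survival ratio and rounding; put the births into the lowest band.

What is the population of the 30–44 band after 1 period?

2194

Numbering the groups 1..4 from youngest to oldest:
Period 1.
Births: 2300 * 0.372 = 856  |  7550 * 0.243 = 1835 → 2691
Group 2: 1900 * 0.964 = 1832
Group 3: 2300 * 0.954 = 2194
Group 4: 7550 * 0.946 + 9800 * 0.489 = 7142 + 4792 = 11934
Population now: 0–14=2691, 15–29=1832, 30–44=2194, 45+=11934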